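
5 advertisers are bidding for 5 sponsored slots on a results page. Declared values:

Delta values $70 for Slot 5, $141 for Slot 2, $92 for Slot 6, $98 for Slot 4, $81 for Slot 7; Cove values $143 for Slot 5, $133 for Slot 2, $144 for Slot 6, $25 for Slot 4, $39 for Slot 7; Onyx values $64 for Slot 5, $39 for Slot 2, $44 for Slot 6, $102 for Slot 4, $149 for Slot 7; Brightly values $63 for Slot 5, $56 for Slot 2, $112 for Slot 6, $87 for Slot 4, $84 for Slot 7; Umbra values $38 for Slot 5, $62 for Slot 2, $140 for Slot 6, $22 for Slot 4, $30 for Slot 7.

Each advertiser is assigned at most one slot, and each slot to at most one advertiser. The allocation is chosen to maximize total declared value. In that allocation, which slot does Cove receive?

Cove receives Slot 5.

Optimal: Delta→Slot 2 ($141), Cove→Slot 5 ($143), Onyx→Slot 7 ($149), Brightly→Slot 4 ($87), Umbra→Slot 6 ($140) — total 141+143+149+87+140 = $660.
Max-entry greedy (repeatedly take the single best remaining cell) gives $559, worse by 101.
Next-best assignment: Delta→Slot 2, Cove→Slot 5, Onyx→Slot 4, Brightly→Slot 7, Umbra→Slot 6 = $610.
Every other assignment is strictly worse.
Cove's own top slot is Slot 6 ($144), but forcing Cove→Slot 6 and reassigning the rest optimally gives only $559 — worse by 101.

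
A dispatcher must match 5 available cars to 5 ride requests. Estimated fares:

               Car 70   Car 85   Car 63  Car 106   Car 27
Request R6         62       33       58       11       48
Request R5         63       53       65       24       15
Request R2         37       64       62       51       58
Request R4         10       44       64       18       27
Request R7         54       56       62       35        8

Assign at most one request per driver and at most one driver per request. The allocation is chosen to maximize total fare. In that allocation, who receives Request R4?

Car 63 receives Request R4.

Optimal: Car 70→Request R5 ($63), Car 85→Request R7 ($56), Car 63→Request R4 ($64), Car 106→Request R2 ($51), Car 27→Request R6 ($48) — total 63+56+64+51+48 = $282.
Row-greedy (each driver in turn takes its best remaining request) gives $274, worse by 8.
Next-best assignment: Car 70→Request R5, Car 85→Request R2, Car 63→Request R4, Car 106→Request R7, Car 27→Request R6 = $274.
Swapping Car 106↔Car 85 (Car 106→Request R7 $35, Car 85→Request R2 $64) loses 8.
Car 63's own top request is Request R5 ($65), but forcing Car 63→Request R5 and reassigning the rest optimally gives only $264 — worse by 18.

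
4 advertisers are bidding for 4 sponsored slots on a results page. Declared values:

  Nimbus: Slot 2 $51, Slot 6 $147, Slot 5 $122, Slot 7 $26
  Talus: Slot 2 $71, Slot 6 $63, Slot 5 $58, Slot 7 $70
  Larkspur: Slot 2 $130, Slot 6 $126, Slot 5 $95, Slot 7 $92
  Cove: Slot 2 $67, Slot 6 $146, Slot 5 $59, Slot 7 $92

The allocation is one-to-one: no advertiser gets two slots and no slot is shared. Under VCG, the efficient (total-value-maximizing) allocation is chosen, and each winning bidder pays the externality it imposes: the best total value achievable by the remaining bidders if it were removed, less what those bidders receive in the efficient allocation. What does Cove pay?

Cove pays $25.

Efficient allocation: Nimbus→Slot 5 ($122), Talus→Slot 7 ($70), Larkspur→Slot 2 ($130), Cove→Slot 6 ($146); total welfare W = $468.
Cove receives Slot 6 at value $146, so the others get W − 146 = $322.
Without Cove: best allocation of the remaining 3 bidders over all 4 slots is Nimbus→Slot 6 ($147), Talus→Slot 7 ($70), Larkspur→Slot 2 ($130), total $347.
VCG payment = (others' best without Cove) − (others' welfare with Cove) = 347 − 322 = $25.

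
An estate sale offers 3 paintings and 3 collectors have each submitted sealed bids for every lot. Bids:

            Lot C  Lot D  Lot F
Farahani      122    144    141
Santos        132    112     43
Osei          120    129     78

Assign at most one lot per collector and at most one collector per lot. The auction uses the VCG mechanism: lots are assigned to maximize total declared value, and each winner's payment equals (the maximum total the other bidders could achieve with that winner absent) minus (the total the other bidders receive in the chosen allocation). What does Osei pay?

Efficient allocation: Farahani→Lot F ($141), Santos→Lot C ($132), Osei→Lot D ($129); total welfare W = $402.
Osei receives Lot D at value $129, so the others get W − 129 = $273.
Without Osei: best allocation of the remaining 2 bidders over all 3 lots is Farahani→Lot D ($144), Santos→Lot C ($132), total $276.
VCG payment = (others' best without Osei) − (others' welfare with Osei) = 276 − 273 = $3.

Osei pays $3.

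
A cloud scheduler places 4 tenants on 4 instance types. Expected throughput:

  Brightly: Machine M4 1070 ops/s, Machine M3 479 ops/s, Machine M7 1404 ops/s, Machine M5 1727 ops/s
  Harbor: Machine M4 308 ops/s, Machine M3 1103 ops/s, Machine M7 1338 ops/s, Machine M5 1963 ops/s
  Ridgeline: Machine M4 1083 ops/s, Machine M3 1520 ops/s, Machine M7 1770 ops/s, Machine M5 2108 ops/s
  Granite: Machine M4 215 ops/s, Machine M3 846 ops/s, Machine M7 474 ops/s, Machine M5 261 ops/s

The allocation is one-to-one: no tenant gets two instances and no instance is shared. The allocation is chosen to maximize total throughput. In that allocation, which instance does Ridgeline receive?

Ridgeline receives Machine M7.

This is a one-to-one assignment (maximum-weight bipartite matching).
Optimal: Brightly→Machine M4 (1070 ops/s), Harbor→Machine M5 (1963 ops/s), Ridgeline→Machine M7 (1770 ops/s), Granite→Machine M3 (846 ops/s) — total 1070+1963+1770+846 = 5649 ops/s.
Next-best assignment: Brightly→Machine M4, Harbor→Machine M7, Ridgeline→Machine M5, Granite→Machine M3 = 5362 ops/s.
Swapping Brightly↔Granite (Brightly→Machine M3 479 ops/s, Granite→Machine M4 215 ops/s) loses 1222.
Checked against all permutations: 5649 ops/s is optimal.
Ridgeline's own top instance is Machine M5 (2108 ops/s), but forcing Ridgeline→Machine M5 and reassigning the rest optimally gives only 5362 ops/s — worse by 287.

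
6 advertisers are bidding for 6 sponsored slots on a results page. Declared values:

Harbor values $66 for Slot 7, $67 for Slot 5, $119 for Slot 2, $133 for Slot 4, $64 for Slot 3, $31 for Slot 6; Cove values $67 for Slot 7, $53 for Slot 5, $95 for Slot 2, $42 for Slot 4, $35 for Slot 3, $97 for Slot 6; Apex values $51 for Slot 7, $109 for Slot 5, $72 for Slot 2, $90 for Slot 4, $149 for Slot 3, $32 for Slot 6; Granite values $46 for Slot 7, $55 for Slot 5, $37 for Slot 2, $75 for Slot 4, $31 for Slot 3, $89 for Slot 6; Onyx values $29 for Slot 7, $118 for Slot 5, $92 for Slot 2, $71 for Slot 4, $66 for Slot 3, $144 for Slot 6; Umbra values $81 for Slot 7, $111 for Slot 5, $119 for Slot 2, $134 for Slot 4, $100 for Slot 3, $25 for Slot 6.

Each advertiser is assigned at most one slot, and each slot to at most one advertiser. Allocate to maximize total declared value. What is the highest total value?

Max total: $678

Optimal: Harbor→Slot 4 ($133), Cove→Slot 2 ($95), Apex→Slot 3 ($149), Granite→Slot 7 ($46), Onyx→Slot 6 ($144), Umbra→Slot 5 ($111) — total 133+95+149+46+144+111 = $678.
Column-greedy (each slot in turn goes to its best remaining advertiser) gives $532, worse by 146.
Next-best assignment: Harbor→Slot 2, Cove→Slot 7, Apex→Slot 3, Granite→Slot 6, Onyx→Slot 5, Umbra→Slot 4 = $676.
Every other assignment is strictly worse.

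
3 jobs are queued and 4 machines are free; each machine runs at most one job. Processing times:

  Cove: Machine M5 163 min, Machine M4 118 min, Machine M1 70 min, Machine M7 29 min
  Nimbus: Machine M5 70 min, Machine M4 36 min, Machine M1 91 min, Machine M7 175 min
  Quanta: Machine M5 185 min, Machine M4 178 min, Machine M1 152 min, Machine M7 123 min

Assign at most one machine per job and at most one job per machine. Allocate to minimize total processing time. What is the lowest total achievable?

Optimal: Cove→Machine M7 (29 min), Nimbus→Machine M4 (36 min), Quanta→Machine M1 (152 min) — total 29+36+152 = 217 min.
Column-greedy (each machine in turn goes to its cheapest remaining job) gives 340 min, worse by 123.
Swapping Cove↔Quanta (Cove→Machine M1 70 min, Quanta→Machine M7 123 min) adds 12.

Minimum total: 217 min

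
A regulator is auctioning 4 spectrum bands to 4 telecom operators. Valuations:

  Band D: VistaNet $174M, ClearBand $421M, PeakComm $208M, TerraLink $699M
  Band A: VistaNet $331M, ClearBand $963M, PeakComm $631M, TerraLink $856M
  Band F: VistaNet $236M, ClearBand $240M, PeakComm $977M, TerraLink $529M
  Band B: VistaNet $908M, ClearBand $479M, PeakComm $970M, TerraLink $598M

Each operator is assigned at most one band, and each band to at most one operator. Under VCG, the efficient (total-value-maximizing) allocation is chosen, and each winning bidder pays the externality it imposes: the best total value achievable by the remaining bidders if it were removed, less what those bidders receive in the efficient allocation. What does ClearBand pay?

Efficient allocation: VistaNet→Band B ($908M), ClearBand→Band A ($963M), PeakComm→Band F ($977M), TerraLink→Band D ($699M); total welfare W = $3547M.
ClearBand receives Band A at value $963M, so the others get W − 963 = $2584M.
Without ClearBand: best allocation of the remaining 3 bidders over all 4 bands is VistaNet→Band B ($908M), PeakComm→Band F ($977M), TerraLink→Band A ($856M), total $2741M.
VCG payment = (others' best without ClearBand) − (others' welfare with ClearBand) = 2741 − 2584 = $157M.

ClearBand pays $157M.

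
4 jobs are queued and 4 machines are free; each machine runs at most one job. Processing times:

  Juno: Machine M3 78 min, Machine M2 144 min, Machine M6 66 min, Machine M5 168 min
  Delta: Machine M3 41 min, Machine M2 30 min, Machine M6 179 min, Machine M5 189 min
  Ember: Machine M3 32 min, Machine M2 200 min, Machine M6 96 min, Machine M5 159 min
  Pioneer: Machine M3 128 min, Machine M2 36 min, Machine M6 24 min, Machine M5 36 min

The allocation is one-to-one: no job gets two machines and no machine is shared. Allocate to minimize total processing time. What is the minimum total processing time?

Minimum total: 164 min

Optimal: Juno→Machine M6 (66 min), Delta→Machine M2 (30 min), Ember→Machine M3 (32 min), Pioneer→Machine M5 (36 min) — total 66+30+32+36 = 164 min.
Min-entry greedy (repeatedly take the single cheapest remaining cell) gives 254 min, worse by 90.
Next-best assignment: Juno→Machine M3, Delta→Machine M2, Ember→Machine M6, Pioneer→Machine M5 = 240 min.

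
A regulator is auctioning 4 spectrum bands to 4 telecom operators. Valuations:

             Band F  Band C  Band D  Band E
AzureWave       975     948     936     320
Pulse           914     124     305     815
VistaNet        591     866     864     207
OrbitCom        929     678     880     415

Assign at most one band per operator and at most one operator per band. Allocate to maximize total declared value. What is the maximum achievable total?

Maximum total: $3556M

Optimal: AzureWave→Band C ($948M), Pulse→Band E ($815M), VistaNet→Band D ($864M), OrbitCom→Band F ($929M) — total 948+815+864+929 = $3556M.
Max-entry greedy (repeatedly take the single best remaining cell) gives $3536M, worse by 20.
Every other assignment is strictly worse.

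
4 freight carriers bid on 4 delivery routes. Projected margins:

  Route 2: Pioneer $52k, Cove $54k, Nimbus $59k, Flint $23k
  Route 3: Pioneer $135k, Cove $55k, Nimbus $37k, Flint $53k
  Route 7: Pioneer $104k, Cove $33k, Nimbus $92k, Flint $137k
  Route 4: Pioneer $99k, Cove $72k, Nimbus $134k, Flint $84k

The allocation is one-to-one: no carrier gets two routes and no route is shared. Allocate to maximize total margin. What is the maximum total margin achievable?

Maximum total: $460k

This is a one-to-one assignment (maximum-weight bipartite matching).
Optimal: Pioneer→Route 3 ($135k), Cove→Route 2 ($54k), Nimbus→Route 4 ($134k), Flint→Route 7 ($137k) — total 135+54+134+137 = $460k.
Row-greedy (each carrier in turn takes its best remaining route) gives $322k, worse by 138.
Swapping Pioneer↔Flint (Pioneer→Route 7 $104k, Flint→Route 3 $53k) loses 115.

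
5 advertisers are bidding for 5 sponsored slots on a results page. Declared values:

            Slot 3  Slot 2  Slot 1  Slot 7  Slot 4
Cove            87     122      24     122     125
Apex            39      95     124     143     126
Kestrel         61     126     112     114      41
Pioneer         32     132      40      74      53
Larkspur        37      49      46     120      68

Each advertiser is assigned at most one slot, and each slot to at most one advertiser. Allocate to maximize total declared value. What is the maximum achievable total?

Optimal: Cove→Slot 3 ($87), Apex→Slot 4 ($126), Kestrel→Slot 1 ($112), Pioneer→Slot 2 ($132), Larkspur→Slot 7 ($120) — total 87+126+112+132+120 = $577.
Max-entry greedy (repeatedly take the single best remaining cell) gives $549, worse by 28.
Swapping Larkspur↔Cove (Larkspur→Slot 3 $37, Cove→Slot 7 $122) loses 48.

Maximum total: $577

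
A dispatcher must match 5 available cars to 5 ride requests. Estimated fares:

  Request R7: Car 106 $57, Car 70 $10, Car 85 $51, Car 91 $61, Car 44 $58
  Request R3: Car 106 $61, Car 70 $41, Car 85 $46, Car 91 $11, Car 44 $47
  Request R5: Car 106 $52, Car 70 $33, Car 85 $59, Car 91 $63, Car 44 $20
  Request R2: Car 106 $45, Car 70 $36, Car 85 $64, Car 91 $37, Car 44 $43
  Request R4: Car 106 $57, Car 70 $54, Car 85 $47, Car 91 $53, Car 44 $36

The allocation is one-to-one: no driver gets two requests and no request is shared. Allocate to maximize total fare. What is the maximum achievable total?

Optimal: Car 106→Request R3 ($61), Car 70→Request R4 ($54), Car 85→Request R2 ($64), Car 91→Request R5 ($63), Car 44→Request R7 ($58) — total 61+54+64+63+58 = $300.
Column-greedy (each request in turn goes to its best remaining driver) gives $278, worse by 22.
Next-best assignment: Car 106→Request R7, Car 70→Request R4, Car 85→Request R2, Car 91→Request R5, Car 44→Request R3 = $285.
Swapping Car 70↔Car 44 (Car 70→Request R7 $10, Car 44→Request R4 $36) loses 66.
Every other assignment is strictly worse.

Max total: $300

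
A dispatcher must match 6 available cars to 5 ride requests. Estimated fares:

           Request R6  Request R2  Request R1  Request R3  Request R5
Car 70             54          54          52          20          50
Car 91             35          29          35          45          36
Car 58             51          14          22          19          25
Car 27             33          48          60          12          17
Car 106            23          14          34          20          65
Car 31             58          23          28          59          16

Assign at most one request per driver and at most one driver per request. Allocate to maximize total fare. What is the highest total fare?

Max total: $289

This is a one-to-one assignment (maximum-weight bipartite matching).
Optimal: Car 58→Request R6 ($51), Car 70→Request R2 ($54), Car 27→Request R1 ($60), Car 31→Request R3 ($59), Car 106→Request R5 ($65) — total 51+54+60+59+65 = $289.
Column-greedy (each request in turn goes to its best remaining driver) gives $282, worse by 7.
Next-best assignment: Car 31→Request R6, Car 70→Request R2, Car 27→Request R1, Car 91→Request R3, Car 106→Request R5 = $282.
No other one-to-one assignment exceeds $289.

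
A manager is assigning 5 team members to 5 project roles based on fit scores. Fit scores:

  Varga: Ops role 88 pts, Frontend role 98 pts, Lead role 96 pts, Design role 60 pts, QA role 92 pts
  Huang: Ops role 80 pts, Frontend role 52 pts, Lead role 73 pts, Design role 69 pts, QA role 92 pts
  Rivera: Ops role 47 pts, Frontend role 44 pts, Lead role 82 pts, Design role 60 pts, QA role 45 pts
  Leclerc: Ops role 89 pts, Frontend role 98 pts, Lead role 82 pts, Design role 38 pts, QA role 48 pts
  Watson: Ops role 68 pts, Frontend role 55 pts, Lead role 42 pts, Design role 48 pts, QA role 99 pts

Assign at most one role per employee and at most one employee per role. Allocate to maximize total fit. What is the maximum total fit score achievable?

Maximum total: 437 pts

This is a one-to-one assignment (maximum-weight bipartite matching).
Optimal: Varga→Frontend role (98 pts), Huang→Design role (69 pts), Rivera→Lead role (82 pts), Leclerc→Ops role (89 pts), Watson→QA role (99 pts) — total 98+69+82+89+99 = 437 pts.
Row-greedy (each employee in turn takes its best remaining role) gives 409 pts, worse by 28.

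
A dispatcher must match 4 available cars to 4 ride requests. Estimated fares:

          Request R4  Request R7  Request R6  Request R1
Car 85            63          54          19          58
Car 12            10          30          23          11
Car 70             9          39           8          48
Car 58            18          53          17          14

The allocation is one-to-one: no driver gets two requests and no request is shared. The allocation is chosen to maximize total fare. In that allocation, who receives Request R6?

Car 12 receives Request R6.

Treat this as an assignment problem: match each driver to one request.
Optimal: Car 85→Request R4 ($63), Car 12→Request R6 ($23), Car 70→Request R1 ($48), Car 58→Request R7 ($53) — total 63+23+48+53 = $187.
Swapping Car 12↔Car 58 (Car 12→Request R7 $30, Car 58→Request R6 $17) loses 29.
Every other assignment is strictly worse.
Car 12's own top request is Request R7 ($30), but forcing Car 12→Request R7 and reassigning the rest optimally gives only $158 — worse by 29.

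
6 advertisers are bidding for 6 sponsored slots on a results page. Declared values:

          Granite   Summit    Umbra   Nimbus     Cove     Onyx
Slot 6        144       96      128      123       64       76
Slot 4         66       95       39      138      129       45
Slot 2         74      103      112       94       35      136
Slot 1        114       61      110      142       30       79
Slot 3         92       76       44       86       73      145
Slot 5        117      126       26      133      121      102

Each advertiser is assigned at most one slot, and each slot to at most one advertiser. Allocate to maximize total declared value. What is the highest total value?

This is the linear assignment problem.
Optimal: Granite→Slot 6 ($144), Summit→Slot 5 ($126), Umbra→Slot 2 ($112), Nimbus→Slot 1 ($142), Cove→Slot 4 ($129), Onyx→Slot 3 ($145) — total 144+126+112+142+129+145 = $798.
Swapping Summit↔Cove (Summit→Slot 4 $95, Cove→Slot 5 $121) loses 39.
Every other assignment is strictly worse.

Max total: $798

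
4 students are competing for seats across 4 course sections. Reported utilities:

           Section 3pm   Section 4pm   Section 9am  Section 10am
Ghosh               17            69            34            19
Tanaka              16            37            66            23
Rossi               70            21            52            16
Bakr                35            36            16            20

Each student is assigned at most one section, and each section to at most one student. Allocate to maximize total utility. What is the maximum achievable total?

Max total: 225 points

Optimal: Ghosh→Section 4pm (69 points), Tanaka→Section 9am (66 points), Rossi→Section 3pm (70 points), Bakr→Section 10am (20 points) — total 69+66+70+20 = 225 points.
No other one-to-one assignment exceeds 225 points.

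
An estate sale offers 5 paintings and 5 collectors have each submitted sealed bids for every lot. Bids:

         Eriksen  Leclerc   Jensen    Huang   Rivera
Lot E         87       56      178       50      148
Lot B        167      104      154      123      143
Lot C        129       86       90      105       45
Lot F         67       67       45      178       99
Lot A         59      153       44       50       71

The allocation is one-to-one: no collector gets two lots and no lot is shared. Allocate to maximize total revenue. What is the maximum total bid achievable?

Maximum total: $781

Optimal: Eriksen→Lot C ($129), Leclerc→Lot A ($153), Jensen→Lot E ($178), Huang→Lot F ($178), Rivera→Lot B ($143) — total 129+153+178+178+143 = $781.
Max-entry greedy (repeatedly take the single best remaining cell) gives $721, worse by 60.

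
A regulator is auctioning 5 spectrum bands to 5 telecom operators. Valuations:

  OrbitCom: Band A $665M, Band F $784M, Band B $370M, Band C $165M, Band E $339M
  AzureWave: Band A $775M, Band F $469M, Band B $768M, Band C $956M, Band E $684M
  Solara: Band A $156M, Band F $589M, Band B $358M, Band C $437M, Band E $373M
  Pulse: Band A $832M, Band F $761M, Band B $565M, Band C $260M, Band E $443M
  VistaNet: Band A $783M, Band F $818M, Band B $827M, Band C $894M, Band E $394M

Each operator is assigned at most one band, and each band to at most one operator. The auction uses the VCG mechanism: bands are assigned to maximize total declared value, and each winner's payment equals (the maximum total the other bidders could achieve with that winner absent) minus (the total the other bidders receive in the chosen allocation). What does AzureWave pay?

AzureWave pays $67M.

Efficient allocation: OrbitCom→Band F ($784M), AzureWave→Band C ($956M), Solara→Band E ($373M), Pulse→Band A ($832M), VistaNet→Band B ($827M); total welfare W = $3772M.
AzureWave receives Band C at value $956M, so the others get W − 956 = $2816M.
Without AzureWave: best allocation of the remaining 4 bidders over all 5 bands is OrbitCom→Band F ($784M), Solara→Band E ($373M), Pulse→Band A ($832M), VistaNet→Band C ($894M), total $2883M.
VCG payment = (others' best without AzureWave) − (others' welfare with AzureWave) = 2883 − 2816 = $67M.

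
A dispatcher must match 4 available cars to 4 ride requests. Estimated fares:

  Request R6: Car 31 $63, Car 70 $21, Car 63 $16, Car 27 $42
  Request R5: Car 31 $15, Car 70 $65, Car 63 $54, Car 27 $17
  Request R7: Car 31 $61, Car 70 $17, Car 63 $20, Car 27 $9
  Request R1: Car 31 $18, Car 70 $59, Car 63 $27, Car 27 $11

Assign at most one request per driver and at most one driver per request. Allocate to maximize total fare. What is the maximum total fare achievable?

Maximum total: $216

Optimal: Car 31→Request R7 ($61), Car 70→Request R1 ($59), Car 63→Request R5 ($54), Car 27→Request R6 ($42) — total 61+59+54+42 = $216.
Max-entry greedy (repeatedly take the single best remaining cell) gives $164, worse by 52.
Swapping Car 70↔Car 63 (Car 70→Request R5 $65, Car 63→Request R1 $27) loses 21.
Checked against all permutations: $216 is optimal.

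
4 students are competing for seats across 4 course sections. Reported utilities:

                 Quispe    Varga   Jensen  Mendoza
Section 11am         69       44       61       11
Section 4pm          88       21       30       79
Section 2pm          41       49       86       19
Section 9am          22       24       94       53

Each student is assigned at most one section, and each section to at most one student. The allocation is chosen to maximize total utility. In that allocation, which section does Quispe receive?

Treat this as an assignment problem: match each student to one section.
Optimal: Quispe→Section 11am (69 points), Varga→Section 2pm (49 points), Jensen→Section 9am (94 points), Mendoza→Section 4pm (79 points) — total 69+49+94+79 = 291 points.
Max-entry greedy (repeatedly take the single best remaining cell) gives 242 points, worse by 49.
Next-best assignment: Quispe→Section 4pm, Varga→Section 11am, Jensen→Section 2pm, Mendoza→Section 9am = 271 points.
Every other assignment is strictly worse.
Quispe's own top section is Section 4pm (88 points), but forcing Quispe→Section 4pm and reassigning the rest optimally gives only 271 points — worse by 20.

Quispe receives Section 11am.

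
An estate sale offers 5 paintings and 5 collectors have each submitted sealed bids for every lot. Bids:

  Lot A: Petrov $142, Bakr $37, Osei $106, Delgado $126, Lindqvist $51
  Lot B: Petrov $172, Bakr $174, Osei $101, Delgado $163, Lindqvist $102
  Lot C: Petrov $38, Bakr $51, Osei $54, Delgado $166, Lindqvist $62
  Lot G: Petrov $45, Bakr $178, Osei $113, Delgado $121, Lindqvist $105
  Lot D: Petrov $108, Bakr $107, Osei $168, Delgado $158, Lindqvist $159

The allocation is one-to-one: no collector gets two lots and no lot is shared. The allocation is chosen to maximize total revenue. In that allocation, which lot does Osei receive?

This is a one-to-one assignment (maximum-weight bipartite matching).
Optimal: Petrov→Lot B ($172), Bakr→Lot G ($178), Osei→Lot A ($106), Delgado→Lot C ($166), Lindqvist→Lot D ($159) — total 172+178+106+166+159 = $781.
Checked against all permutations: $781 is optimal.
Osei's own top lot is Lot D ($168), but forcing Osei→Lot D and reassigning the rest optimally gives only $756 — worse by 25.

Osei receives Lot A.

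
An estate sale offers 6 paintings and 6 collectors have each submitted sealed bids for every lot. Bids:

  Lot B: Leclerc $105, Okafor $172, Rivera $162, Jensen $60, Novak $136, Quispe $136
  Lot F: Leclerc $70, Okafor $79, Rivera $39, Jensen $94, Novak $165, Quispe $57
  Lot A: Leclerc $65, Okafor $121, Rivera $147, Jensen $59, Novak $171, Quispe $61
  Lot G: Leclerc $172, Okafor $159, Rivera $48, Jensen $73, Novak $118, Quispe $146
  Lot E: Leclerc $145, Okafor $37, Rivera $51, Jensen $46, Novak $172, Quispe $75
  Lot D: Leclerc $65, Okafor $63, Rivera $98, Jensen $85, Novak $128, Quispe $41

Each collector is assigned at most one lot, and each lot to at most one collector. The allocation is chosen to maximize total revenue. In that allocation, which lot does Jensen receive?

Jensen receives Lot D.

This is the linear assignment problem.
Optimal: Leclerc→Lot E ($145), Okafor→Lot B ($172), Rivera→Lot A ($147), Jensen→Lot D ($85), Novak→Lot F ($165), Quispe→Lot G ($146) — total 145+172+147+85+165+146 = $860.
Max-entry greedy (repeatedly take the single best remaining cell) gives $798, worse by 62.
Next-best assignment: Leclerc→Lot E, Okafor→Lot G, Rivera→Lot A, Jensen→Lot D, Novak→Lot F, Quispe→Lot B = $837.
Jensen's own top lot is Lot F ($94), but forcing Jensen→Lot F and reassigning the rest optimally gives only $832 — worse by 28.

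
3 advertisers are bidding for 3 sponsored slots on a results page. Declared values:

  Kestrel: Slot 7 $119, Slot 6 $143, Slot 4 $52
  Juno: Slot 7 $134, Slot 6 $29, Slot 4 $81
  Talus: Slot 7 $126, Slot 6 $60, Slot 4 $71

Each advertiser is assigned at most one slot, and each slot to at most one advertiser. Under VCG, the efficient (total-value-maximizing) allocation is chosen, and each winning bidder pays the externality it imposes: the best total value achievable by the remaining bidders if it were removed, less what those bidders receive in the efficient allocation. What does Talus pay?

Talus pays $53.

Efficient allocation: Kestrel→Slot 6 ($143), Juno→Slot 4 ($81), Talus→Slot 7 ($126); total welfare W = $350.
Talus receives Slot 7 at value $126, so the others get W − 126 = $224.
Without Talus: best allocation of the remaining 2 bidders over all 3 slots is Kestrel→Slot 6 ($143), Juno→Slot 7 ($134), total $277.
VCG payment = (others' best without Talus) − (others' welfare with Talus) = 277 − 224 = $53.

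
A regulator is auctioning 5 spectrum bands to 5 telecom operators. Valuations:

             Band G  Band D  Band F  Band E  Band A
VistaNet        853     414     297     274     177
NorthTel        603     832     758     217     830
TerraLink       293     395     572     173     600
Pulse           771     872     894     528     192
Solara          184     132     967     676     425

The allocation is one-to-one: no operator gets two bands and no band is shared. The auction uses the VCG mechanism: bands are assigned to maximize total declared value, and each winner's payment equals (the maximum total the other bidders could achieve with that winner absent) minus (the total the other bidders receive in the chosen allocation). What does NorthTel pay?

Efficient allocation: VistaNet→Band G ($853M), NorthTel→Band D ($832M), TerraLink→Band A ($600M), Pulse→Band F ($894M), Solara→Band E ($676M); total welfare W = $3855M.
NorthTel receives Band D at value $832M, so the others get W − 832 = $3023M.
Without NorthTel: best allocation of the remaining 4 bidders over all 5 bands is VistaNet→Band G ($853M), TerraLink→Band A ($600M), Pulse→Band D ($872M), Solara→Band F ($967M), total $3292M.
VCG payment = (others' best without NorthTel) − (others' welfare with NorthTel) = 3292 − 3023 = $269M.

NorthTel pays $269M.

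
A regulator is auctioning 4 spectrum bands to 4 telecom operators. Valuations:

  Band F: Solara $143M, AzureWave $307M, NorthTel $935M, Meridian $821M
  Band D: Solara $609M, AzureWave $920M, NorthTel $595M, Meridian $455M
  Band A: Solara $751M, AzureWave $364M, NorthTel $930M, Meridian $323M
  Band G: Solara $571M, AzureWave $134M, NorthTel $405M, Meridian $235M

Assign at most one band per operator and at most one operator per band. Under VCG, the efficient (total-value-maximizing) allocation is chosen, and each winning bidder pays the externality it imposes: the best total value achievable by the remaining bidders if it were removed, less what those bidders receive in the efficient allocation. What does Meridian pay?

Meridian pays $185M.

Efficient allocation: Solara→Band G ($571M), AzureWave→Band D ($920M), NorthTel→Band A ($930M), Meridian→Band F ($821M); total welfare W = $3242M.
Meridian receives Band F at value $821M, so the others get W − 821 = $2421M.
Without Meridian: best allocation of the remaining 3 bidders over all 4 bands is Solara→Band A ($751M), AzureWave→Band D ($920M), NorthTel→Band F ($935M), total $2606M.
VCG payment = (others' best without Meridian) − (others' welfare with Meridian) = 2606 − 2421 = $185M.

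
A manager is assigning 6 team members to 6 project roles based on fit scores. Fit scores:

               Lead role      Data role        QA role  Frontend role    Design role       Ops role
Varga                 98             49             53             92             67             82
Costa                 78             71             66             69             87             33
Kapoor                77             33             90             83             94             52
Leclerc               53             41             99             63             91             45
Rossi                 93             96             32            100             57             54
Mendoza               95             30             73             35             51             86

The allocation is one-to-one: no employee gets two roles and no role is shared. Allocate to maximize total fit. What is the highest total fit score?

Optimal: Varga→Lead role (98 pts), Costa→Design role (87 pts), Kapoor→Frontend role (83 pts), Leclerc→QA role (99 pts), Rossi→Data role (96 pts), Mendoza→Ops role (86 pts) — total 98+87+83+99+96+86 = 549 pts.
Row-greedy (each employee in turn takes its best remaining role) gives 520 pts, worse by 29.

Maximum total: 549 pts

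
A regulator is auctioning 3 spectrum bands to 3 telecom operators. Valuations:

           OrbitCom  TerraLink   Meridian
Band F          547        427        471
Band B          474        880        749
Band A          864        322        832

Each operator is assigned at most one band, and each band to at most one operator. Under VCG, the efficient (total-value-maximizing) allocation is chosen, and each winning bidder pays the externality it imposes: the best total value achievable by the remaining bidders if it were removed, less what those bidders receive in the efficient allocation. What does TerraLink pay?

Efficient allocation: OrbitCom→Band F ($547M), TerraLink→Band B ($880M), Meridian→Band A ($832M); total welfare W = $2259M.
TerraLink receives Band B at value $880M, so the others get W − 880 = $1379M.
Without TerraLink: best allocation of the remaining 2 bidders over all 3 bands is OrbitCom→Band A ($864M), Meridian→Band B ($749M), total $1613M.
VCG payment = (others' best without TerraLink) − (others' welfare with TerraLink) = 1613 − 1379 = $234M.

TerraLink pays $234M.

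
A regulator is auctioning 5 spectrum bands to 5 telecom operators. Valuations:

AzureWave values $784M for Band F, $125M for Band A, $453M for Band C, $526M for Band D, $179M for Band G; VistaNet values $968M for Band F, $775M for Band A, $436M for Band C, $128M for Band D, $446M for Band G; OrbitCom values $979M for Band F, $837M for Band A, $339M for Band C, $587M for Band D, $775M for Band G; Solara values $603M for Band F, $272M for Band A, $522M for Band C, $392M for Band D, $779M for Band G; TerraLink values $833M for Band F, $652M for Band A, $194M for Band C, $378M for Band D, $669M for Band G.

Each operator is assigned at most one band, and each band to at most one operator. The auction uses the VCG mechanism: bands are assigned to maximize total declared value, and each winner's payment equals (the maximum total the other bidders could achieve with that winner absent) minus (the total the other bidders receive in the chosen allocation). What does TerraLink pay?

TerraLink pays $257M.

Efficient allocation: AzureWave→Band D ($526M), VistaNet→Band F ($968M), OrbitCom→Band A ($837M), Solara→Band C ($522M), TerraLink→Band G ($669M); total welfare W = $3522M.
TerraLink receives Band G at value $669M, so the others get W − 669 = $2853M.
Without TerraLink: best allocation of the remaining 4 bidders over all 5 bands is AzureWave→Band D ($526M), VistaNet→Band F ($968M), OrbitCom→Band A ($837M), Solara→Band G ($779M), total $3110M.
VCG payment = (others' best without TerraLink) − (others' welfare with TerraLink) = 3110 − 2853 = $257M.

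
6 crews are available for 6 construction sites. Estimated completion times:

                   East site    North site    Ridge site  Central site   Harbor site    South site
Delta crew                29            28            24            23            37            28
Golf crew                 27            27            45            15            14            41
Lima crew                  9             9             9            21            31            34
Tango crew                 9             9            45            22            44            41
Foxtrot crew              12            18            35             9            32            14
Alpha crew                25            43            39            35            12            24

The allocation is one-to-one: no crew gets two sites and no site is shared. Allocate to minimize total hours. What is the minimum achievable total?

Minimum total: 83 hours

Optimal: Delta crew→Ridge site (24 hours), Golf crew→Central site (15 hours), Lima crew→East site (9 hours), Tango crew→North site (9 hours), Foxtrot crew→South site (14 hours), Alpha crew→Harbor site (12 hours) — total 24+15+9+9+14+12 = 83 hours.
Min-entry greedy (repeatedly take the single cheapest remaining cell) gives 104 hours, worse by 21.
Swapping Foxtrot crew↔Lima crew (Foxtrot crew→East site 12 hours, Lima crew→South site 34 hours) adds 23.
Checked against all permutations: 83 hours is optimal.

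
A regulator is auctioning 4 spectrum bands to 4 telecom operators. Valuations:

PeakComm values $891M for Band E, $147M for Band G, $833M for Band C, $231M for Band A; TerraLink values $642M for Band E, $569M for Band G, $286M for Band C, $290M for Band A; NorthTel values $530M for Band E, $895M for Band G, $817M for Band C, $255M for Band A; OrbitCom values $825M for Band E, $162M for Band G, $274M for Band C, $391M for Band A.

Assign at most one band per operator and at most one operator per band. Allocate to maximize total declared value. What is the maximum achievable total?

Max total: $2843M

Optimal: PeakComm→Band C ($833M), TerraLink→Band A ($290M), NorthTel→Band G ($895M), OrbitCom→Band E ($825M) — total 833+290+895+825 = $2843M.
Row-greedy (each operator in turn takes its best remaining band) gives $2668M, worse by 175.
Next-best assignment: PeakComm→Band C, TerraLink→Band E, NorthTel→Band G, OrbitCom→Band A = $2761M.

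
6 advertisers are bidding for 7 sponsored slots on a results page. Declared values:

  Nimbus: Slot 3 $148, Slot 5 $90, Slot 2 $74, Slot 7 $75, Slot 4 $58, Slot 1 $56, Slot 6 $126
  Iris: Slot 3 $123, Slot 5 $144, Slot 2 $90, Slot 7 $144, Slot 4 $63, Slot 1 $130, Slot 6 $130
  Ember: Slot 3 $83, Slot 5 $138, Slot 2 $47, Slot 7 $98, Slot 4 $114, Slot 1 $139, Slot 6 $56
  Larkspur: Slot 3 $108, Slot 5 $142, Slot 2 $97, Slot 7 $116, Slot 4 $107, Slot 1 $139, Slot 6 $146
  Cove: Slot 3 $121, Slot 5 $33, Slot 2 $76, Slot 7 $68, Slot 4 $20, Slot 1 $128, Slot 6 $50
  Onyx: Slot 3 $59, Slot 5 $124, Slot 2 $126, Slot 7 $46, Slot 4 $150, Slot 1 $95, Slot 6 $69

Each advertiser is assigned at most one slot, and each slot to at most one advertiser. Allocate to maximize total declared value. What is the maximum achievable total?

Maximum total: $854

Optimal: Nimbus→Slot 3 ($148), Iris→Slot 7 ($144), Ember→Slot 5 ($138), Larkspur→Slot 6 ($146), Cove→Slot 1 ($128), Onyx→Slot 4 ($150) — total 148+144+138+146+128+150 = $854.
Column-greedy (each slot in turn goes to its best remaining advertiser) gives $776, worse by 78.
Next-best assignment: Nimbus→Slot 3, Iris→Slot 7, Ember→Slot 5, Larkspur→Slot 6, Cove→Slot 1, Onyx→Slot 2 = $830.
Checked against all permutations: $854 is optimal.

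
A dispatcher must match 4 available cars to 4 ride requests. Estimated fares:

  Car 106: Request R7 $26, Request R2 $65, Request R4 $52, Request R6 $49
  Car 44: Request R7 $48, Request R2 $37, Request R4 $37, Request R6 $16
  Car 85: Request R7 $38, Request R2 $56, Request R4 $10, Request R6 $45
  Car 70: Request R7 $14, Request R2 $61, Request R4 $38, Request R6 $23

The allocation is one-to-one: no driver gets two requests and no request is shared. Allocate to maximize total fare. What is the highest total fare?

Max total: $206

Treat this as an assignment problem: match each driver to one request.
Optimal: Car 106→Request R4 ($52), Car 44→Request R7 ($48), Car 85→Request R6 ($45), Car 70→Request R2 ($61) — total 52+48+45+61 = $206.
Row-greedy (each driver in turn takes its best remaining request) gives $196, worse by 10.
Next-best assignment: Car 106→Request R2, Car 44→Request R7, Car 85→Request R6, Car 70→Request R4 = $196.
Every other assignment is strictly worse.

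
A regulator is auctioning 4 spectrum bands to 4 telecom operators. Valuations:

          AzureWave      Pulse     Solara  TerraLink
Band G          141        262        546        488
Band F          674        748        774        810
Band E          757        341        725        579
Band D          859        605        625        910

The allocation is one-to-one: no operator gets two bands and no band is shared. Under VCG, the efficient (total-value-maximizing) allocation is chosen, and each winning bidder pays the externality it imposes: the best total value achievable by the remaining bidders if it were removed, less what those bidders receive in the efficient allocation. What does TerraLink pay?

TerraLink pays $281M.

Efficient allocation: AzureWave→Band E ($757M), Pulse→Band F ($748M), Solara→Band G ($546M), TerraLink→Band D ($910M); total welfare W = $2961M.
TerraLink receives Band D at value $910M, so the others get W − 910 = $2051M.
Without TerraLink: best allocation of the remaining 3 bidders over all 4 bands is AzureWave→Band D ($859M), Pulse→Band F ($748M), Solara→Band E ($725M), total $2332M.
VCG payment = (others' best without TerraLink) − (others' welfare with TerraLink) = 2332 − 2051 = $281M.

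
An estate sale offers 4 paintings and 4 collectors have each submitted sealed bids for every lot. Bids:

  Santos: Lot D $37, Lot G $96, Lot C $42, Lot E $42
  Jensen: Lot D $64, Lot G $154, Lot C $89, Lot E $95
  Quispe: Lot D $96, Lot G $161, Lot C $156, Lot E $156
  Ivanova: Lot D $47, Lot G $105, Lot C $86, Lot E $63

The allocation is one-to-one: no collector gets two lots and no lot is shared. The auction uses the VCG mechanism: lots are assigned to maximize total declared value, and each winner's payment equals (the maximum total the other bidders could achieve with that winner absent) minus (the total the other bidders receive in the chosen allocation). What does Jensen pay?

Efficient allocation: Santos→Lot D ($37), Jensen→Lot G ($154), Quispe→Lot E ($156), Ivanova→Lot C ($86); total welfare W = $433.
Jensen receives Lot G at value $154, so the others get W − 154 = $279.
Without Jensen: best allocation of the remaining 3 bidders over all 4 lots is Santos→Lot G ($96), Quispe→Lot E ($156), Ivanova→Lot C ($86), total $338.
VCG payment = (others' best without Jensen) − (others' welfare with Jensen) = 338 − 279 = $59.

Jensen pays $59.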